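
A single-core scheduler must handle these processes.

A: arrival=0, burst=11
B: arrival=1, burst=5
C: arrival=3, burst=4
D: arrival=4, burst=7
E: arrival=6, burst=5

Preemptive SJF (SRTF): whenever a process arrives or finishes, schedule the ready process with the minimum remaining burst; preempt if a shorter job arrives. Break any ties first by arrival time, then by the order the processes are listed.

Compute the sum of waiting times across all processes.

Schedule: | A 0-1 | B 1-6 | C 6-10 | E 10-15 | D 15-22 | A 22-32 |
Completion: A=32  B=6  C=10  D=22  E=15
Turnaround (C−A): A=32  B=5  C=7  D=18  E=9
Waiting = turnaround − burst: A=21, B=0, C=3, D=11, E=4
Total waiting = 21 + 0 + 3 + 11 + 4 = 39

39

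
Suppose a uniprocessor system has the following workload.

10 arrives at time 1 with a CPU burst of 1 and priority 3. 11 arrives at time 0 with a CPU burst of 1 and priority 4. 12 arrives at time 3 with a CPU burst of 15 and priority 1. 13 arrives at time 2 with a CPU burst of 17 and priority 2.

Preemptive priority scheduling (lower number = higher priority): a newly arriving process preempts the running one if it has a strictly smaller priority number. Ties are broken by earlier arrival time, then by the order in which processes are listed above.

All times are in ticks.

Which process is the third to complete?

12

Gantt: | 11 0-1 | 10 1-2 | 13 2-3 | 12 3-18 | 13 18-34 |
Completion: 10=2  11=1  12=18  13=34
Turnaround (C−A): 10=1  11=1  12=15  13=32
Finish order: 11 → 10 → 12 → 13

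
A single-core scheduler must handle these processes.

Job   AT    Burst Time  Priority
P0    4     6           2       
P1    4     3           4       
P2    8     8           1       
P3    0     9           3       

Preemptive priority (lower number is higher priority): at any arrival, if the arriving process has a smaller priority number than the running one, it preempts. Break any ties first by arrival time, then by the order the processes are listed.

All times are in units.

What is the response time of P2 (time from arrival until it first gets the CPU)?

0

Timeline: | P3 0-4 | P0 4-8 | P2 8-16 | P0 16-18 | P3 18-23 | P1 23-26 |
Completion: P0=18  P1=26  P2=16  P3=23
Response(P2) = first start − arrival = 8 − 8 = 0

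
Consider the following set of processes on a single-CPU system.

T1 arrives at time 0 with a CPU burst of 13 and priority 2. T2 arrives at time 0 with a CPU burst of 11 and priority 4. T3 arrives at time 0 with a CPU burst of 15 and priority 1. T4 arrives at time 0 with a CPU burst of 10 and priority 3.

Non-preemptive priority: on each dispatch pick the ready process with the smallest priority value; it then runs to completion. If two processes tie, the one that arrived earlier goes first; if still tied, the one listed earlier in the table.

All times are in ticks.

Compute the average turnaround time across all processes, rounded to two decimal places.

32.50

Timeline: | T3 0-15 | T1 15-28 | T4 28-38 | T2 38-49 |
Completion: T1=28  T2=49  T3=15  T4=38
Turnaround times: T1=28, T2=49, T3=15, T4=38
Average turnaround = (28+49+15+38) / 4 = 130/4 = 32.50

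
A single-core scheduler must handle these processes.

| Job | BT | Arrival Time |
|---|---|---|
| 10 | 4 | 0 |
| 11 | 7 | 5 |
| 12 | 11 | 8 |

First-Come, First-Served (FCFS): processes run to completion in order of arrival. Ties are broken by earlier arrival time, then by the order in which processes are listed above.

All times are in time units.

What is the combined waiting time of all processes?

Schedule: | 10 0-4 | idle 4-5 | 11 5-12 | 12 12-23 |
Completion: 10=4  11=12  12=23
Turnaround (C−A): 10=4  11=7  12=15
Waiting = turnaround − burst: 10=0, 11=0, 12=4
Total waiting = 0 + 0 + 4 = 4

4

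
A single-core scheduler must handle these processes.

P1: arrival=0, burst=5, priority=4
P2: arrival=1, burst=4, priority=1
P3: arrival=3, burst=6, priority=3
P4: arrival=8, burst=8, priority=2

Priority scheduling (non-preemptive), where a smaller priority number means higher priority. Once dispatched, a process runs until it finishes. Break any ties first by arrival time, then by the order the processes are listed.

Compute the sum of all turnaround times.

42

Schedule: | P1 0-5 | P2 5-9 | P4 9-17 | P3 17-23 |
Completion: P1=5  P2=9  P3=23  P4=17
Turnaround = completion − arrival: P1=5, P2=8, P3=20, P4=9
Total turnaround = 5 + 8 + 20 + 9 = 42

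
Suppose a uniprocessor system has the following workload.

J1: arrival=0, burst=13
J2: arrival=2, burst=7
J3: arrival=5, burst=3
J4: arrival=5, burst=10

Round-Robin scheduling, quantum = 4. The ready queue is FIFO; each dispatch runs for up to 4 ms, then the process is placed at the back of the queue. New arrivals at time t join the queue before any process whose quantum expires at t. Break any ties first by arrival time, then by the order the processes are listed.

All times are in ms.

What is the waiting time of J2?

Schedule: | J1 0-4 | J2 4-8 | J1 8-12 | J3 12-15 | J4 15-19 | J2 19-22 | J1 22-26 | J4 26-30 | J1 30-31 | J4 31-33 |
Completion: J1=31  J2=22  J3=15  J4=33
Turnaround (C−A): J1=31  J2=20  J3=10  J4=28
Waiting(J2) = turnaround − burst = 20 − 7 = 13

13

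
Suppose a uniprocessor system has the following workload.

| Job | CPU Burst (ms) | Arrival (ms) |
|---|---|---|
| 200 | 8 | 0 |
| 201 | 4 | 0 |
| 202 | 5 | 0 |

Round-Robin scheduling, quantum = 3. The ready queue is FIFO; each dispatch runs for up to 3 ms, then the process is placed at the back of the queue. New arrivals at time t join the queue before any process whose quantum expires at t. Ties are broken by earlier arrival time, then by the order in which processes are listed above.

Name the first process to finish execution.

Timeline: | 200 0-3 | 201 3-6 | 202 6-9 | 200 9-12 | 201 12-13 | 202 13-15 | 200 15-17 |
Completion: 200=17  201=13  202=15
Turnaround (C−A): 200=17  201=13  202=15
Finish order: 201 → 202 → 200

201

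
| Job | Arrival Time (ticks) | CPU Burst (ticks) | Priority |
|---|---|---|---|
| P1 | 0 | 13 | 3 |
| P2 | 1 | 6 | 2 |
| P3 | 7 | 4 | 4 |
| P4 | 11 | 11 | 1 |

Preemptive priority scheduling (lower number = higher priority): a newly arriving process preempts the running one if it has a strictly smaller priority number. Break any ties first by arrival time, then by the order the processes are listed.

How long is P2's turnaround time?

Gantt: | P1 0-1 | P2 1-7 | P1 7-11 | P4 11-22 | P1 22-30 | P3 30-34 |
Completion: P1=30  P2=7  P3=34  P4=22
Turnaround (C−A): P1=30  P2=6  P3=27  P4=11
Turnaround(P2) = completion − arrival = 7 − 1 = 6

6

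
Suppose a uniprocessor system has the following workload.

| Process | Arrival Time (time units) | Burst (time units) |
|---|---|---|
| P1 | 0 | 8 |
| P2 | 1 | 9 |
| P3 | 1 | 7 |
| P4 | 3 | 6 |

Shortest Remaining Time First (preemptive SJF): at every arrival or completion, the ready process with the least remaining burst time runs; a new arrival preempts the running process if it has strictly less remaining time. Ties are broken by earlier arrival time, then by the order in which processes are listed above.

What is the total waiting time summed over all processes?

38

Schedule: | P1 0-8 | P4 8-14 | P3 14-21 | P2 21-30 |
Completion: P1=8  P2=30  P3=21  P4=14
Waiting = turnaround − burst: P1=0, P2=20, P3=13, P4=5
Total waiting = 0 + 20 + 13 + 5 = 38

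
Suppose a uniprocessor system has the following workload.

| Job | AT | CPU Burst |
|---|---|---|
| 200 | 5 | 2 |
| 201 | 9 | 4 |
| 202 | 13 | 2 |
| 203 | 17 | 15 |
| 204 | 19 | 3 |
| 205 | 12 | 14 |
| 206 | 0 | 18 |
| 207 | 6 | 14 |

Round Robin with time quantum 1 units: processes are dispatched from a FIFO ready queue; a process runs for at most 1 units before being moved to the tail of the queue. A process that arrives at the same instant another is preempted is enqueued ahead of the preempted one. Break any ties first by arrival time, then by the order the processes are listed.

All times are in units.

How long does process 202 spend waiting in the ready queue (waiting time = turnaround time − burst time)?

8

Timeline: | 206 0-5 | 200 5-6 | 206 6-7 | 207 7-8 | 200 8-9 | 206 9-10 | 207 10-11 | 201 11-12 | 206 12-13 | 207 13-14 | 205 14-15 | 201 15-16 | 202 16-17 | 206 17-18 | 207 18-19 | 205 19-20 | 201 20-21 | 203 21-22 | 202 22-23 | 206 23-24 | 204 24-25 | 207 25-26 | 205 26-27 | 201 27-28 | 203 28-29 | 206 29-30 | 204 30-31 | 207 31-32 | 205 32-33 | 203 33-34 | 206 34-35 | 204 35-36 | 207 36-37 | 205 37-38 | 203 38-39 | 206 39-40 | 207 40-41 | 205 41-42 | 203 42-43 | 206 43-44 | 207 44-45 | 205 45-46 | 203 46-47 | 206 47-48 | 207 48-49 | 205 49-50 | 203 50-51 | 206 51-52 | 207 52-53 | 205 53-54 | 203 54-55 | 206 55-56 | 207 56-57 | 205 57-58 | 203 58-59 | 206 59-60 | 207 60-61 | 205 61-62 | 203 62-63 | 207 63-64 | 205 64-65 | 203 65-66 | 205 66-67 | 203 67-68 | 205 68-69 | 203 69-72 |
Completion: 200=9  201=28  202=23  203=72  204=36  205=69  206=60  207=64
Turnaround (C−A): 200=4  201=19  202=10  203=55  204=17  205=57  206=60  207=58
Waiting(202) = turnaround − burst = 10 − 2 = 8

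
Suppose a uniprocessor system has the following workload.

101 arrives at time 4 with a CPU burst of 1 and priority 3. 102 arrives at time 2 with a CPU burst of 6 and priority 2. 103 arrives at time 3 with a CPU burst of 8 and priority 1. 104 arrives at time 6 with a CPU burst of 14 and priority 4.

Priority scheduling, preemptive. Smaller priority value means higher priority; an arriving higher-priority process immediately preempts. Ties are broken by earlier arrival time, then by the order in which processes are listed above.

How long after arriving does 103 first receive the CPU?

Schedule: | idle 0-2 | 102 2-3 | 103 3-11 | 102 11-16 | 101 16-17 | 104 17-31 |
Completion: 101=17  102=16  103=11  104=31
Response(103) = first start − arrival = 3 − 3 = 0

0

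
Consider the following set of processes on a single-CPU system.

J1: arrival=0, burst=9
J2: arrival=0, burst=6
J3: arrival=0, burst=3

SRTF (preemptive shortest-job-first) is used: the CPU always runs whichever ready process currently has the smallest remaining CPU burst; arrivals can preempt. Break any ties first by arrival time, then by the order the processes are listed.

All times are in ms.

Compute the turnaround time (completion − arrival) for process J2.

9

Schedule: | J3 0-3 | J2 3-9 | J1 9-18 |
Completion: J1=18  J2=9  J3=3
Turnaround (C−A): J1=18  J2=9  J3=3
Turnaround(J2) = completion − arrival = 9 − 0 = 9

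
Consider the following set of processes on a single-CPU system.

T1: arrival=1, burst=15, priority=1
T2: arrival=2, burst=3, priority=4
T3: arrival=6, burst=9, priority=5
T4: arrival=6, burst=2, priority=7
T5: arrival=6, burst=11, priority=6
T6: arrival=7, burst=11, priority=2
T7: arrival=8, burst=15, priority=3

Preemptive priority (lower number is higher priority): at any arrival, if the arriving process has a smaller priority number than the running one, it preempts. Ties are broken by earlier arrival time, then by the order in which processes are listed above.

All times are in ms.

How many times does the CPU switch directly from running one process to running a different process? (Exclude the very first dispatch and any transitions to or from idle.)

Timeline: | idle 0-1 | T1 1-16 | T6 16-27 | T7 27-42 | T2 42-45 | T3 45-54 | T5 54-65 | T4 65-67 |
Completion: T1=16  T2=45  T3=54  T4=67  T5=65  T6=27  T7=42

6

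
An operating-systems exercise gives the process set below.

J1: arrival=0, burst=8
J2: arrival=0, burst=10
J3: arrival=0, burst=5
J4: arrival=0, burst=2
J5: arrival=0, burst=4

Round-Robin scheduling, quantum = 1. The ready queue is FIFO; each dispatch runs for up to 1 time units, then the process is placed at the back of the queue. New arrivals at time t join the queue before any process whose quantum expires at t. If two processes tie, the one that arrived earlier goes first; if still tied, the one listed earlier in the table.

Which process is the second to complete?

Timeline: | J1 0-1 | J2 1-2 | J3 2-3 | J4 3-4 | J5 4-5 | J1 5-6 | J2 6-7 | J3 7-8 | J4 8-9 | J5 9-10 | J1 10-11 | J2 11-12 | J3 12-13 | J5 13-14 | J1 14-15 | J2 15-16 | J3 16-17 | J5 17-18 | J1 18-19 | J2 19-20 | J3 20-21 | J1 21-22 | J2 22-23 | J1 23-24 | J2 24-25 | J1 25-26 | J2 26-29 |
Completion: J1=26  J2=29  J3=21  J4=9  J5=18
Turnaround (C−A): J1=26  J2=29  J3=21  J4=9  J5=18
Finish order: J4 → J5 → J3 → J1 → J2

J5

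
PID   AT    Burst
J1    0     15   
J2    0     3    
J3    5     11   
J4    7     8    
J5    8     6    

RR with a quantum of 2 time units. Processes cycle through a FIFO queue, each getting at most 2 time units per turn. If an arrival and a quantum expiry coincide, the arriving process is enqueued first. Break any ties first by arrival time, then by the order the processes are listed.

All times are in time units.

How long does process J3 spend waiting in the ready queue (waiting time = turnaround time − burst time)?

Gantt: | J1 0-2 | J2 2-4 | J1 4-6 | J2 6-7 | J3 7-9 | J1 9-11 | J4 11-13 | J5 13-15 | J3 15-17 | J1 17-19 | J4 19-21 | J5 21-23 | J3 23-25 | J1 25-27 | J4 27-29 | J5 29-31 | J3 31-33 | J1 33-35 | J4 35-37 | J3 37-39 | J1 39-41 | J3 41-42 | J1 42-43 |
Completion: J1=43  J2=7  J3=42  J4=37  J5=31
Waiting(J3) = turnaround − burst = 37 − 11 = 26

26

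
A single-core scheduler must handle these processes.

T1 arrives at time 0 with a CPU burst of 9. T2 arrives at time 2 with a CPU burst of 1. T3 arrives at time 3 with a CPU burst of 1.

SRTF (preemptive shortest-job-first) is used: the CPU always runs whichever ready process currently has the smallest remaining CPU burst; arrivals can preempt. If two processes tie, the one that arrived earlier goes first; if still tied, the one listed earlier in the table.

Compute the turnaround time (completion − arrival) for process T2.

1

Gantt: | T1 0-2 | T2 2-3 | T3 3-4 | T1 4-11 |
Completion: T1=11  T2=3  T3=4
Turnaround(T2) = completion − arrival = 3 − 2 = 1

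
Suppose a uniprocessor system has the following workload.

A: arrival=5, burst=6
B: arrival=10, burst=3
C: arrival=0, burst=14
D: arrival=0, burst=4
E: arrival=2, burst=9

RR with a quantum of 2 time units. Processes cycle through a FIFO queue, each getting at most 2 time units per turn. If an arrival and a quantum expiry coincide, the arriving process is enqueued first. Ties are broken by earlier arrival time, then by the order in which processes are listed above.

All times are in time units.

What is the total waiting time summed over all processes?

77

Gantt: | C 0-2 | D 2-4 | E 4-6 | C 6-8 | D 8-10 | A 10-12 | E 12-14 | C 14-16 | B 16-18 | A 18-20 | E 20-22 | C 22-24 | B 24-25 | A 25-27 | E 27-29 | C 29-31 | E 31-32 | C 32-36 |
Completion: A=27  B=25  C=36  D=10  E=32
Turnaround (C−A): A=22  B=15  C=36  D=10  E=30
Waiting = turnaround − burst: A=16, B=12, C=22, D=6, E=21
Total waiting = 16 + 12 + 22 + 6 + 21 = 77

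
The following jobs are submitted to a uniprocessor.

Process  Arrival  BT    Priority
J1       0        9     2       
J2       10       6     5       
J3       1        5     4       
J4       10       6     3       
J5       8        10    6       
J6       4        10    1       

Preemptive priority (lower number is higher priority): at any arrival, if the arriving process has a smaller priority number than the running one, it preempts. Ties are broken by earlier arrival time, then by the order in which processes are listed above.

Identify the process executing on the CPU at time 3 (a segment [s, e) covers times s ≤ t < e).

J1

Timeline: | J1 0-4 | J6 4-14 | J1 14-19 | J4 19-25 | J3 25-30 | J2 30-36 | J5 36-46 |
Completion: J1=19  J2=36  J3=30  J4=25  J5=46  J6=14
Turnaround (C−A): J1=19  J2=26  J3=29  J4=15  J5=38  J6=10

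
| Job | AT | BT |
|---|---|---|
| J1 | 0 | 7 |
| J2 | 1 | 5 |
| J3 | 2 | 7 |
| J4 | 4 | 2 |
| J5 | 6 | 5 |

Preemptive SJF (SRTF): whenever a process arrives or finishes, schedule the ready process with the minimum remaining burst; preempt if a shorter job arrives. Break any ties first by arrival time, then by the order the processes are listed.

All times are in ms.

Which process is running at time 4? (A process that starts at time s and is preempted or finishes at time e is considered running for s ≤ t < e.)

Timeline: | J1 0-1 | J2 1-6 | J4 6-8 | J5 8-13 | J1 13-19 | J3 19-26 |
Completion: J1=19  J2=6  J3=26  J4=8  J5=13

J2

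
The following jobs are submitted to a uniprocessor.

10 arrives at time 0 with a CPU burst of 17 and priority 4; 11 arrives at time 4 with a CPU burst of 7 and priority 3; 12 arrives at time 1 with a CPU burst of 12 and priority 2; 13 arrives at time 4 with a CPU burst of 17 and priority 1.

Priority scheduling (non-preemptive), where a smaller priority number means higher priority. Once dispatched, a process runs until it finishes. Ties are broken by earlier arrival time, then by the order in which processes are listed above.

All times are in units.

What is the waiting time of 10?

Timeline: | 10 0-17 | 13 17-34 | 12 34-46 | 11 46-53 |
Completion: 10=17  11=53  12=46  13=34
Turnaround (C−A): 10=17  11=49  12=45  13=30
Waiting(10) = turnaround − burst = 17 − 17 = 0

0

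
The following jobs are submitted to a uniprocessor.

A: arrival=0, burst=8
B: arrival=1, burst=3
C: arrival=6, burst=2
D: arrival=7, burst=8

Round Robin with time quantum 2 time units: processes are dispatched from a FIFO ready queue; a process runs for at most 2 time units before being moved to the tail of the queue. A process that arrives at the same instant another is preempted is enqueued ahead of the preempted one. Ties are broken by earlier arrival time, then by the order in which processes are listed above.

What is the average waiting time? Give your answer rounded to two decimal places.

Timeline: | A 0-2 | B 2-4 | A 4-6 | B 6-7 | C 7-9 | A 9-11 | D 11-13 | A 13-15 | D 15-21 |
Completion: A=15  B=7  C=9  D=21
Turnaround (C−A): A=15  B=6  C=3  D=14
Waiting times: A=7, B=3, C=1, D=6
Average waiting = (7+3+1+6) / 4 = 17/4 = 4.25

4.25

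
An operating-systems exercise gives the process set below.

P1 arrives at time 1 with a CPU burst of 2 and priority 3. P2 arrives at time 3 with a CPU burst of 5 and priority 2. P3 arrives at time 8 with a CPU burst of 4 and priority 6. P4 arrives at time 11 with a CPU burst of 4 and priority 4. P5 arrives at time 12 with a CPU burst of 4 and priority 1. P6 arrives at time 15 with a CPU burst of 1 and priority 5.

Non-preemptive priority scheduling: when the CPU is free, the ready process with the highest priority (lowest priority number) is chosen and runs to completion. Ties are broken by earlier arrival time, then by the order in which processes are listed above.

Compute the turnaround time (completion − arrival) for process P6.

Gantt: | idle 0-1 | P1 1-3 | P2 3-8 | P3 8-12 | P5 12-16 | P4 16-20 | P6 20-21 |
Completion: P1=3  P2=8  P3=12  P4=20  P5=16  P6=21
Turnaround (C−A): P1=2  P2=5  P3=4  P4=9  P5=4  P6=6
Turnaround(P6) = completion − arrival = 21 − 15 = 6

6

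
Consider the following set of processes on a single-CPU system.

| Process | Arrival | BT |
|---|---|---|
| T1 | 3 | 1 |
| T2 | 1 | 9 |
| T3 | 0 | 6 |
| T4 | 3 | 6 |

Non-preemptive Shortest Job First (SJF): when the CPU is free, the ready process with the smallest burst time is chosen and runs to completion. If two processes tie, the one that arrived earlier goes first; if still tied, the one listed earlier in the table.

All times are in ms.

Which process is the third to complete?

T4

Schedule: | T3 0-6 | T1 6-7 | T4 7-13 | T2 13-22 |
Completion: T1=7  T2=22  T3=6  T4=13
Finish order: T3 → T1 → T4 → T2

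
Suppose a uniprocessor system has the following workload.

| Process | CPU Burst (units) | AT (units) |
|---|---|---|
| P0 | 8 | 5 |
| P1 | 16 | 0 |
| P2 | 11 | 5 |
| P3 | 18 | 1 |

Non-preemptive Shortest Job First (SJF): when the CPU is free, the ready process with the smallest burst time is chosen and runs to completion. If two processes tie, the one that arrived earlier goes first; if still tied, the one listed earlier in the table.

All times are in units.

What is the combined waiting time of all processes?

64

Timeline: | P1 0-16 | P0 16-24 | P2 24-35 | P3 35-53 |
Completion: P0=24  P1=16  P2=35  P3=53
Waiting = turnaround − burst: P0=11, P1=0, P2=19, P3=34
Total waiting = 11 + 0 + 19 + 34 = 64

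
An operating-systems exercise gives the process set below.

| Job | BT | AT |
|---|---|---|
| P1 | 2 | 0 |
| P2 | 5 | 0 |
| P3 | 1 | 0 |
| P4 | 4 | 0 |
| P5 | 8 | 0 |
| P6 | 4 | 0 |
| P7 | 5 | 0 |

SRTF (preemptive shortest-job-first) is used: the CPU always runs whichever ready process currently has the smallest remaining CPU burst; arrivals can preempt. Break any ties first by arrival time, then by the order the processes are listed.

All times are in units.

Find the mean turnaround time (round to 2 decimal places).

Gantt: | P3 0-1 | P1 1-3 | P4 3-7 | P6 7-11 | P2 11-16 | P7 16-21 | P5 21-29 |
Completion: P1=3  P2=16  P3=1  P4=7  P5=29  P6=11  P7=21
Turnaround times: P1=3, P2=16, P3=1, P4=7, P5=29, P6=11, P7=21
Average turnaround = (3+16+1+7+29+11+21) / 7 = 88/7 = 12.57

12.57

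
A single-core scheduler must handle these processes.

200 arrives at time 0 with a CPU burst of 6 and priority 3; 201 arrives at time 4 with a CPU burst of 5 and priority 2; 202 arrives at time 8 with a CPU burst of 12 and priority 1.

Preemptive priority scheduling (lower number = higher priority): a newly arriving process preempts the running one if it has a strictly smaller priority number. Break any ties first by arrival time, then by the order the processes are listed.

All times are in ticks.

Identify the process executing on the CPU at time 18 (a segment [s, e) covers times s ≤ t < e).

202

Gantt: | 200 0-4 | 201 4-8 | 202 8-20 | 201 20-21 | 200 21-23 |
Completion: 200=23  201=21  202=20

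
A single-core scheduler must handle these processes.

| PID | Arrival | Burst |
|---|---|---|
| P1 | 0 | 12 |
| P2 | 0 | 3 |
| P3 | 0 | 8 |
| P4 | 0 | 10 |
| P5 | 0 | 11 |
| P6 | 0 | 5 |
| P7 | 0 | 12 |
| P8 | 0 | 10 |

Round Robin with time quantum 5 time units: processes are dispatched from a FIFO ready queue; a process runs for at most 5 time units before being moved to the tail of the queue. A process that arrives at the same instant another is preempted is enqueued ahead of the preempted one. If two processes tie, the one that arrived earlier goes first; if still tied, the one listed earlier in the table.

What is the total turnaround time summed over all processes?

407

Schedule: | P1 0-5 | P2 5-8 | P3 8-13 | P4 13-18 | P5 18-23 | P6 23-28 | P7 28-33 | P8 33-38 | P1 38-43 | P3 43-46 | P4 46-51 | P5 51-56 | P7 56-61 | P8 61-66 | P1 66-68 | P5 68-69 | P7 69-71 |
Completion: P1=68  P2=8  P3=46  P4=51  P5=69  P6=28  P7=71  P8=66
Turnaround = completion − arrival: P1=68, P2=8, P3=46, P4=51, P5=69, P6=28, P7=71, P8=66
Total turnaround = 68 + 8 + 46 + 51 + 69 + 28 + 71 + 66 = 407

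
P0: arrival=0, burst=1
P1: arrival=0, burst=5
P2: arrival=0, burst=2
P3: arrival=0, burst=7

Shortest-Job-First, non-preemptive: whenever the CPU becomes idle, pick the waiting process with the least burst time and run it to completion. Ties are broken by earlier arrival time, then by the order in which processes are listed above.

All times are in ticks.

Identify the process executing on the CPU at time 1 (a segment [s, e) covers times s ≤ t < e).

Timeline: | P0 0-1 | P2 1-3 | P1 3-8 | P3 8-15 |
Completion: P0=1  P1=8  P2=3  P3=15
Turnaround (C−A): P0=1  P1=8  P2=3  P3=15

P2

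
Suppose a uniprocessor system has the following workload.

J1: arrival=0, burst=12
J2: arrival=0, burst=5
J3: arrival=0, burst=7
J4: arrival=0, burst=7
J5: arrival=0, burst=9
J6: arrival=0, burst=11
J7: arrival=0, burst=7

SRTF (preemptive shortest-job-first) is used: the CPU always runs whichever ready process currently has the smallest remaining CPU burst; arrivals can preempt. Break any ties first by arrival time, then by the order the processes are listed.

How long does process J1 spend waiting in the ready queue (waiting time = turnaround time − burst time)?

Gantt: | J2 0-5 | J3 5-12 | J4 12-19 | J7 19-26 | J5 26-35 | J6 35-46 | J1 46-58 |
Completion: J1=58  J2=5  J3=12  J4=19  J5=35  J6=46  J7=26
Turnaround (C−A): J1=58  J2=5  J3=12  J4=19  J5=35  J6=46  J7=26
Waiting(J1) = turnaround − burst = 58 − 12 = 46

46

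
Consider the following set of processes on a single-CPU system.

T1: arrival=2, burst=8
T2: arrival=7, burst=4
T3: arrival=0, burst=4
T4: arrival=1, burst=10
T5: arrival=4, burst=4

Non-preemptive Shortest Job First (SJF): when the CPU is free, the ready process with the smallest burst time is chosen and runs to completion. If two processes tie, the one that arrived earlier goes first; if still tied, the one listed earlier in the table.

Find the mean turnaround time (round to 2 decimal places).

Schedule: | T3 0-4 | T5 4-8 | T2 8-12 | T1 12-20 | T4 20-30 |
Completion: T1=20  T2=12  T3=4  T4=30  T5=8
Turnaround times: T1=18, T2=5, T3=4, T4=29, T5=4
Average turnaround = (18+5+4+29+4) / 5 = 60/5 = 12.00

12.00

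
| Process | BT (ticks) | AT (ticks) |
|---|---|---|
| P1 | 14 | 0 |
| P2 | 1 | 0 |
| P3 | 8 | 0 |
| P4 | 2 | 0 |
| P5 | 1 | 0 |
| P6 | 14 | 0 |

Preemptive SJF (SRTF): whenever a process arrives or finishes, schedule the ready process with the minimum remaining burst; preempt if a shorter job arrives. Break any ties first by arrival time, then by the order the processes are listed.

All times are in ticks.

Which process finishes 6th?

Timeline: | P2 0-1 | P5 1-2 | P4 2-4 | P3 4-12 | P1 12-26 | P6 26-40 |
Completion: P1=26  P2=1  P3=12  P4=4  P5=2  P6=40
Turnaround (C−A): P1=26  P2=1  P3=12  P4=4  P5=2  P6=40
Finish order: P2 → P5 → P4 → P3 → P1 → P6

P6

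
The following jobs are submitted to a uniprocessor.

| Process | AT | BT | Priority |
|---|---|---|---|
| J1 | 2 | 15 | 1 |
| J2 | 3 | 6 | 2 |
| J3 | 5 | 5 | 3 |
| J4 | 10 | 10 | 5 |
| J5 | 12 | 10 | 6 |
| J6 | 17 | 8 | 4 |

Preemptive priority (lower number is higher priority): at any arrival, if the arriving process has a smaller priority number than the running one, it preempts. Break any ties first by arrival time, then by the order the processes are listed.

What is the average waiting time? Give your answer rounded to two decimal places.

17.17

Timeline: | idle 0-2 | J1 2-17 | J2 17-23 | J3 23-28 | J6 28-36 | J4 36-46 | J5 46-56 |
Completion: J1=17  J2=23  J3=28  J4=46  J5=56  J6=36
Turnaround (C−A): J1=15  J2=20  J3=23  J4=36  J5=44  J6=19
Waiting times: J1=0, J2=14, J3=18, J4=26, J5=34, J6=11
Average waiting = (0+14+18+26+34+11) / 6 = 103/6 = 17.17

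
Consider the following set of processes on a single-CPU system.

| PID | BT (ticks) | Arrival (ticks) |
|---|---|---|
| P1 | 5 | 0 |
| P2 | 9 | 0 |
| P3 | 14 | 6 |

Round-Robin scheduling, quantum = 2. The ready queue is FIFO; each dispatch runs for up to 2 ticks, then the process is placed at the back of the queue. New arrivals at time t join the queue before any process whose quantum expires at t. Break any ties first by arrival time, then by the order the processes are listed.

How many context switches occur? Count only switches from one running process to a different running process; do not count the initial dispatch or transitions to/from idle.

11

Schedule: | P1 0-2 | P2 2-4 | P1 4-6 | P2 6-8 | P3 8-10 | P1 10-11 | P2 11-13 | P3 13-15 | P2 15-17 | P3 17-19 | P2 19-20 | P3 20-28 |
Completion: P1=11  P2=20  P3=28
Turnaround (C−A): P1=11  P2=20  P3=22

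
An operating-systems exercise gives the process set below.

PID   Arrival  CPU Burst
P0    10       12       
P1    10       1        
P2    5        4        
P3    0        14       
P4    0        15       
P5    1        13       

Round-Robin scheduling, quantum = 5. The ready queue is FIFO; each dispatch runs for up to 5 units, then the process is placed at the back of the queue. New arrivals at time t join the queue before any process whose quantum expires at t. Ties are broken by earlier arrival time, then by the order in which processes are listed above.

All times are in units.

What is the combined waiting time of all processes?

Schedule: | P3 0-5 | P4 5-10 | P5 10-15 | P2 15-19 | P3 19-24 | P0 24-29 | P1 29-30 | P4 30-35 | P5 35-40 | P3 40-44 | P0 44-49 | P4 49-54 | P5 54-57 | P0 57-59 |
Completion: P0=59  P1=30  P2=19  P3=44  P4=54  P5=57
Waiting = turnaround − burst: P0=37, P1=19, P2=10, P3=30, P4=39, P5=43
Total waiting = 37 + 19 + 10 + 30 + 39 + 43 = 178

178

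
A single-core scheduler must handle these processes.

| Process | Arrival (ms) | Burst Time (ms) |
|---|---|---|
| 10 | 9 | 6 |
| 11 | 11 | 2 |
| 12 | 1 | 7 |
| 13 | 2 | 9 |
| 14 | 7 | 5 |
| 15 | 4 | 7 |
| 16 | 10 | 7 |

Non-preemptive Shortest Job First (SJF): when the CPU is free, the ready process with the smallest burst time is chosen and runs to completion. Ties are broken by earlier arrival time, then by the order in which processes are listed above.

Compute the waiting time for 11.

Schedule: | idle 0-1 | 12 1-8 | 14 8-13 | 11 13-15 | 10 15-21 | 15 21-28 | 16 28-35 | 13 35-44 |
Completion: 10=21  11=15  12=8  13=44  14=13  15=28  16=35
Turnaround (C−A): 10=12  11=4  12=7  13=42  14=6  15=24  16=25
Waiting(11) = turnaround − burst = 4 − 2 = 2

2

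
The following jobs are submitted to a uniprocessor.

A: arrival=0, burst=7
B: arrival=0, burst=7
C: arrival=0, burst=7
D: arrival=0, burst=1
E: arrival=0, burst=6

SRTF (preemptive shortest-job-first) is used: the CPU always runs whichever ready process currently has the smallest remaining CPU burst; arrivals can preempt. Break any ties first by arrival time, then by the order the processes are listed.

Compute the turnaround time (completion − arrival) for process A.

14

Timeline: | D 0-1 | E 1-7 | A 7-14 | B 14-21 | C 21-28 |
Completion: A=14  B=21  C=28  D=1  E=7
Turnaround (C−A): A=14  B=21  C=28  D=1  E=7
Turnaround(A) = completion − arrival = 14 − 0 = 14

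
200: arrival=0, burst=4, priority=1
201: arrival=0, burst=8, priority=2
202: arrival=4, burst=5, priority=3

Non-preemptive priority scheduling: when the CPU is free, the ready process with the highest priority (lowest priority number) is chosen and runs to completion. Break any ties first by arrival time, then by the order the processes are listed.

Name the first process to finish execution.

Timeline: | 200 0-4 | 201 4-12 | 202 12-17 |
Completion: 200=4  201=12  202=17
Turnaround (C−A): 200=4  201=12  202=13
Finish order: 200 → 201 → 202

200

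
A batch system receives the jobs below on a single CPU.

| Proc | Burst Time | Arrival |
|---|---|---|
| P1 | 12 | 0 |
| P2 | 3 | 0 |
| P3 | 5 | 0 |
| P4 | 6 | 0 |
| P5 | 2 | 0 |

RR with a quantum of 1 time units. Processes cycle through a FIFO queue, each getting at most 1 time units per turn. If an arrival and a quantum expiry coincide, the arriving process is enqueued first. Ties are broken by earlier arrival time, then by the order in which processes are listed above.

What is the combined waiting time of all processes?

63

Gantt: | P1 0-1 | P2 1-2 | P3 2-3 | P4 3-4 | P5 4-5 | P1 5-6 | P2 6-7 | P3 7-8 | P4 8-9 | P5 9-10 | P1 10-11 | P2 11-12 | P3 12-13 | P4 13-14 | P1 14-15 | P3 15-16 | P4 16-17 | P1 17-18 | P3 18-19 | P4 19-20 | P1 20-21 | P4 21-22 | P1 22-28 |
Completion: P1=28  P2=12  P3=19  P4=22  P5=10
Turnaround (C−A): P1=28  P2=12  P3=19  P4=22  P5=10
Waiting = turnaround − burst: P1=16, P2=9, P3=14, P4=16, P5=8
Total waiting = 16 + 9 + 14 + 16 + 8 = 63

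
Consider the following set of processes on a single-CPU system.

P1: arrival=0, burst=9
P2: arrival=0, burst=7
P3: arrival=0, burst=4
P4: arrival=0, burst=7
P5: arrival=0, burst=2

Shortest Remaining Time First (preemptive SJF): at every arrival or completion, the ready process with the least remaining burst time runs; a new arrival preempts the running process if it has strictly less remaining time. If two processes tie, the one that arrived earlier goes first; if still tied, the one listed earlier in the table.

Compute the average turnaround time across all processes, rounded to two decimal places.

Schedule: | P5 0-2 | P3 2-6 | P2 6-13 | P4 13-20 | P1 20-29 |
Completion: P1=29  P2=13  P3=6  P4=20  P5=2
Turnaround times: P1=29, P2=13, P3=6, P4=20, P5=2
Average turnaround = (29+13+6+20+2) / 5 = 70/5 = 14.00

14.00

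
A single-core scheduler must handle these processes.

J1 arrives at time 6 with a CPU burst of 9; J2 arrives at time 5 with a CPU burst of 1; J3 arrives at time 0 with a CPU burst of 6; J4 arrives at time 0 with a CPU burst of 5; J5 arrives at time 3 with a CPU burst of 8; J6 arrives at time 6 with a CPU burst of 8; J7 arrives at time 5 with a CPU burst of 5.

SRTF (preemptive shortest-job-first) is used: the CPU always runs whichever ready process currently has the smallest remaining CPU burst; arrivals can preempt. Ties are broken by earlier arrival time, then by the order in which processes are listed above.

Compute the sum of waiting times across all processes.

72

Schedule: | J4 0-5 | J2 5-6 | J7 6-11 | J3 11-17 | J5 17-25 | J6 25-33 | J1 33-42 |
Completion: J1=42  J2=6  J3=17  J4=5  J5=25  J6=33  J7=11
Turnaround (C−A): J1=36  J2=1  J3=17  J4=5  J5=22  J6=27  J7=6
Waiting = turnaround − burst: J1=27, J2=0, J3=11, J4=0, J5=14, J6=19, J7=1
Total waiting = 27 + 0 + 11 + 0 + 14 + 19 + 1 = 72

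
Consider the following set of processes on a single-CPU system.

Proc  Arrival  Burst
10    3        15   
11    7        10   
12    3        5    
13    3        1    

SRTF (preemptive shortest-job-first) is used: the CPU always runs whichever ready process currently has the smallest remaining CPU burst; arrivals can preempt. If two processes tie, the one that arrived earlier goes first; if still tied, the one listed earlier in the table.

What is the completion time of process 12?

Gantt: | idle 0-3 | 13 3-4 | 12 4-9 | 11 9-19 | 10 19-34 |
Completion: 10=34  11=19  12=9  13=4
Turnaround (C−A): 10=31  11=12  12=6  13=1

9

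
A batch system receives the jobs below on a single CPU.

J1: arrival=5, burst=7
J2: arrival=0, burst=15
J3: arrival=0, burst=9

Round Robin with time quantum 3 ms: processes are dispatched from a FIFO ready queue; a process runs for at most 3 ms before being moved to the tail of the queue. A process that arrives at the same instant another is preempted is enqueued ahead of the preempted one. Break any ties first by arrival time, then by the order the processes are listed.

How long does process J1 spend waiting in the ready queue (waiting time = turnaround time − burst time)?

16

Gantt: | J2 0-3 | J3 3-6 | J2 6-9 | J1 9-12 | J3 12-15 | J2 15-18 | J1 18-21 | J3 21-24 | J2 24-27 | J1 27-28 | J2 28-31 |
Completion: J1=28  J2=31  J3=24
Turnaround (C−A): J1=23  J2=31  J3=24
Waiting(J1) = turnaround − burst = 23 − 7 = 16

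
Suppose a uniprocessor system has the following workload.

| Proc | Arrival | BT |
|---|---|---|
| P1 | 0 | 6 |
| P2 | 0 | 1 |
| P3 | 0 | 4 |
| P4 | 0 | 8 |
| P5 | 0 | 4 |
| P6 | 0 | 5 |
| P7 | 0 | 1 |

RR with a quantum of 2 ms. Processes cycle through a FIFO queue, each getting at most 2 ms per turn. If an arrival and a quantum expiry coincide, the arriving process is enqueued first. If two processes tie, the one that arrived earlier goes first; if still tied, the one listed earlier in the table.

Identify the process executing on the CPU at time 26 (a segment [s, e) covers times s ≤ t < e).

P6

Timeline: | P1 0-2 | P2 2-3 | P3 3-5 | P4 5-7 | P5 7-9 | P6 9-11 | P7 11-12 | P1 12-14 | P3 14-16 | P4 16-18 | P5 18-20 | P6 20-22 | P1 22-24 | P4 24-26 | P6 26-27 | P4 27-29 |
Completion: P1=24  P2=3  P3=16  P4=29  P5=20  P6=27  P7=12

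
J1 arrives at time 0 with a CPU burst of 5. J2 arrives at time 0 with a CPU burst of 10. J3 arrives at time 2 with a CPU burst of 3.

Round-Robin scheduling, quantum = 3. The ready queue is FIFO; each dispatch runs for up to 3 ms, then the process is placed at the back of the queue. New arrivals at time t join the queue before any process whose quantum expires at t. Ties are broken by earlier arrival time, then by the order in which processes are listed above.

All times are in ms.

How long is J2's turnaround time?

18

Schedule: | J1 0-3 | J2 3-6 | J3 6-9 | J1 9-11 | J2 11-18 |
Completion: J1=11  J2=18  J3=9
Turnaround(J2) = completion − arrival = 18 − 0 = 18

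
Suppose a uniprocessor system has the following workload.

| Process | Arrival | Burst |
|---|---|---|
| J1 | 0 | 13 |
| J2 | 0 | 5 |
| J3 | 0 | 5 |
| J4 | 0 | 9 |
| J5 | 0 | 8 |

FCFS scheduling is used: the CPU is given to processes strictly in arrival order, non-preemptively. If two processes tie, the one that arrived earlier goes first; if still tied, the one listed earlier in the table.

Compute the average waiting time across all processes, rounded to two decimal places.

17.20

Schedule: | J1 0-13 | J2 13-18 | J3 18-23 | J4 23-32 | J5 32-40 |
Completion: J1=13  J2=18  J3=23  J4=32  J5=40
Waiting times: J1=0, J2=13, J3=18, J4=23, J5=32
Average waiting = (0+13+18+23+32) / 5 = 86/5 = 17.20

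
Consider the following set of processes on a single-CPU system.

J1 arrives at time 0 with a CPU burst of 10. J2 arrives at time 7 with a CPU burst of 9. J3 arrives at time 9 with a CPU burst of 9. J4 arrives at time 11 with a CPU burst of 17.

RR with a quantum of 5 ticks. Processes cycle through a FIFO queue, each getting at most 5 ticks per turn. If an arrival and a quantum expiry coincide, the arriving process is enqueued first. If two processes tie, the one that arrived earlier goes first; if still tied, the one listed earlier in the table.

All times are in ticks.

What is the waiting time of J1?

Gantt: | J1 0-10 | J2 10-15 | J3 15-20 | J4 20-25 | J2 25-29 | J3 29-33 | J4 33-45 |
Completion: J1=10  J2=29  J3=33  J4=45
Turnaround (C−A): J1=10  J2=22  J3=24  J4=34
Waiting(J1) = turnaround − burst = 10 − 10 = 0

0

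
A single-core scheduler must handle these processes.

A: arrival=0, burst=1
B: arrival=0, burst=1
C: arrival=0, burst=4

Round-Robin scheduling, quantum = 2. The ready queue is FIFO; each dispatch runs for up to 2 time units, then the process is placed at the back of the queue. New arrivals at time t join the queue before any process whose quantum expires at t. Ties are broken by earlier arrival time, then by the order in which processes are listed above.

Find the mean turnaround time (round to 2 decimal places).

Schedule: | A 0-1 | B 1-2 | C 2-6 |
Completion: A=1  B=2  C=6
Turnaround times: A=1, B=2, C=6
Average turnaround = (1+2+6) / 3 = 9/3 = 3.00

3.00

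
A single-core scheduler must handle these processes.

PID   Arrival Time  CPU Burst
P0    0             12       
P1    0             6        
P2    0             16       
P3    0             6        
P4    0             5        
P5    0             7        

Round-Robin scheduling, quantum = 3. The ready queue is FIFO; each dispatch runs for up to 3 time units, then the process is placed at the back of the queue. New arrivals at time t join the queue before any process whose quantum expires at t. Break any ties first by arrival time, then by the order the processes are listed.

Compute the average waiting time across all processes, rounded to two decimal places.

Timeline: | P0 0-3 | P1 3-6 | P2 6-9 | P3 9-12 | P4 12-15 | P5 15-18 | P0 18-21 | P1 21-24 | P2 24-27 | P3 27-30 | P4 30-32 | P5 32-35 | P0 35-38 | P2 38-41 | P5 41-42 | P0 42-45 | P2 45-52 |
Completion: P0=45  P1=24  P2=52  P3=30  P4=32  P5=42
Turnaround (C−A): P0=45  P1=24  P2=52  P3=30  P4=32  P5=42
Waiting times: P0=33, P1=18, P2=36, P3=24, P4=27, P5=35
Average waiting = (33+18+36+24+27+35) / 6 = 173/6 = 28.83

28.83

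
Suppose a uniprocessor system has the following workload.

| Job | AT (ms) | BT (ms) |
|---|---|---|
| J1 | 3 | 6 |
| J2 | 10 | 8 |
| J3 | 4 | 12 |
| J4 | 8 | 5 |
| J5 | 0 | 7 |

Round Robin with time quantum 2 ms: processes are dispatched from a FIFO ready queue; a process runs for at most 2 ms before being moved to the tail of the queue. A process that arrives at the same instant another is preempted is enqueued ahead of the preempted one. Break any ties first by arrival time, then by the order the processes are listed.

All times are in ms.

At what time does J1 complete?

21

Gantt: | J5 0-4 | J1 4-6 | J3 6-8 | J5 8-10 | J1 10-12 | J4 12-14 | J3 14-16 | J2 16-18 | J5 18-19 | J1 19-21 | J4 21-23 | J3 23-25 | J2 25-27 | J4 27-28 | J3 28-30 | J2 30-32 | J3 32-34 | J2 34-36 | J3 36-38 |
Completion: J1=21  J2=36  J3=38  J4=28  J5=19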